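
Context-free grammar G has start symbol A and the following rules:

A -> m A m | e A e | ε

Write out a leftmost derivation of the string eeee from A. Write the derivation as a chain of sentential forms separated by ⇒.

A⇒eAe⇒eeAee⇒eeee

A ⇒ eAe   [A -> e A e]
eAe ⇒ eeAee   [A -> e A e]
eeAee ⇒ eeee   [A -> ε]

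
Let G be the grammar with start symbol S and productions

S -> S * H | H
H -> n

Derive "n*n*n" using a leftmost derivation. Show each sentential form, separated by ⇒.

S ⇒ S*H   [S -> S * H]
S*H ⇒ S*H*H   [S -> S * H]
S*H*H ⇒ H*H*H   [S -> H]
H*H*H ⇒ n*H*H   [H -> n]
n*H*H ⇒ n*n*H   [H -> n]
n*n*H ⇒ n*n*n   [H -> n]

S ⇒ S*H ⇒ S*H*H ⇒ H*H*H ⇒ n*H*H ⇒ n*n*H ⇒ n*n*n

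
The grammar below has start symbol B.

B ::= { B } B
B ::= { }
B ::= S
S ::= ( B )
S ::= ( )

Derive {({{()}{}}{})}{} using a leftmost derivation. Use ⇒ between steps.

B ⇒ {B}B ⇒ {S}B ⇒ {(B)}B ⇒ {({B}B)}B ⇒ {({{B}B}B)}B ⇒ {({{S}B}B)}B ⇒ {({{()}B}B)}B ⇒ {({{()}{}}B)}B ⇒ {({{()}{}}{})}B ⇒ {({{()}{}}{})}{}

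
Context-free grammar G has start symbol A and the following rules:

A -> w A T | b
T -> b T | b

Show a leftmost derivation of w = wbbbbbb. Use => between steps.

A => wAT => wbT => wbbT => wbbbT => wbbbbT => wbbbbbT => wbbbbbb

A => wAT   [A -> w A T]
wAT => wbT   [A -> b]
wbT => wbbT   [T -> b T]
wbbT => wbbbT   [T -> b T]
wbbbT => wbbbbT   [T -> b T]
wbbbbT => wbbbbbT   [T -> b T]
wbbbbbT => wbbbbbb   [T -> b]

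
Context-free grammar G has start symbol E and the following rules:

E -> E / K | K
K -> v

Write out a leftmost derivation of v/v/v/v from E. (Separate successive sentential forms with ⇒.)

E⇒E/K⇒E/K/K⇒E/K/K/K⇒K/K/K/K⇒v/K/K/K⇒v/v/K/K⇒v/v/v/K⇒v/v/v/v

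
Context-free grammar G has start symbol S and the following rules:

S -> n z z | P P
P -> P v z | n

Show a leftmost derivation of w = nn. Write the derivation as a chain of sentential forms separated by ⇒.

S ⇒ PP   [S -> P P]
PP ⇒ nP   [P -> n]
nP ⇒ nn   [P -> n]

S⇒PP⇒nP⇒nn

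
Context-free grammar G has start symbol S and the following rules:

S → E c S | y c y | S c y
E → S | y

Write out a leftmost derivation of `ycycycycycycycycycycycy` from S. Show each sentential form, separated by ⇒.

S ⇒ Scy   [S → S c y]
Scy ⇒ EcScy   [S → E c S]
EcScy ⇒ ScScy   [E → S]
ScScy ⇒ EcScScy   [S → E c S]
EcScScy ⇒ ScScScy   [E → S]
ScScScy ⇒ ycycScScy   [S → y c y]
ycycScScy ⇒ ycycScycScy   [S → S c y]
ycycScycScy ⇒ ycycScycycScy   [S → S c y]
ycycScycycScy ⇒ ycycEcScycycScy   [S → E c S]
ycycEcScycycScy ⇒ ycycScScycycScy   [E → S]
ycycScScycycScy ⇒ ycycScycScycycScy   [S → S c y]
ycycScycScycycScy ⇒ ycycycycycScycycScy   [S → y c y]
ycycycycycScycycScy ⇒ ycycycycycycycycycScy   [S → y c y]
ycycycycycycycycycScy ⇒ ycycycycycycycycycycycy   [S → y c y]

S ⇒ Scy ⇒ EcScy ⇒ ScScy ⇒ EcScScy ⇒ ScScScy ⇒ ycycScScy ⇒ ycycScycScy ⇒ ycycScycycScy ⇒ ycycEcScycycScy ⇒ ycycScScycycScy ⇒ ycycScycScycycScy ⇒ ycycycycycScycycScy ⇒ ycycycycycycycycycScy ⇒ ycycycycycycycycycycycy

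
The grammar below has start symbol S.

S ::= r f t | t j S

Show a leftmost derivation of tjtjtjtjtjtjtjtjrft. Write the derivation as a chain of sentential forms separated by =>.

S=>tjS=>tjtjS=>tjtjtjS=>tjtjtjtjS=>tjtjtjtjtjS=>tjtjtjtjtjtjS=>tjtjtjtjtjtjtjS=>tjtjtjtjtjtjtjtjS=>tjtjtjtjtjtjtjtjrft

S => tjS   [S ::= t j S]
tjS => tjtjS   [S ::= t j S]
tjtjS => tjtjtjS   [S ::= t j S]
tjtjtjS => tjtjtjtjS   [S ::= t j S]
tjtjtjtjS => tjtjtjtjtjS   [S ::= t j S]
tjtjtjtjtjS => tjtjtjtjtjtjS   [S ::= t j S]
tjtjtjtjtjtjS => tjtjtjtjtjtjtjS   [S ::= t j S]
tjtjtjtjtjtjtjS => tjtjtjtjtjtjtjtjS   [S ::= t j S]
tjtjtjtjtjtjtjtjS => tjtjtjtjtjtjtjtjrft   [S ::= r f t]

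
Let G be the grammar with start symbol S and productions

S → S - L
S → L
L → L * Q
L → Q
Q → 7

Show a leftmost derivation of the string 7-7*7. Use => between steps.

S=>S-L=>L-L=>Q-L=>7-L=>7-L*Q=>7-Q*Q=>7-7*Q=>7-7*7

S => S-L   [S → S - L]
S-L => L-L   [S → L]
L-L => Q-L   [L → Q]
Q-L => 7-L   [Q → 7]
7-L => 7-L*Q   [L → L * Q]
7-L*Q => 7-Q*Q   [L → Q]
7-Q*Q => 7-7*Q   [Q → 7]
7-7*Q => 7-7*7   [Q → 7]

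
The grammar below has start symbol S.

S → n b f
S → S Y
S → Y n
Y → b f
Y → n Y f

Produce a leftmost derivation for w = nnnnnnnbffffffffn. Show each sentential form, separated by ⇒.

S ⇒ Yn ⇒ nYfn ⇒ nnYffn ⇒ nnnYfffn ⇒ nnnnYffffn ⇒ nnnnnYfffffn ⇒ nnnnnnYffffffn ⇒ nnnnnnnYfffffffn ⇒ nnnnnnnbffffffffn

S ⇒ Yn   [S → Y n]
Yn ⇒ nYfn   [Y → n Y f]
nYfn ⇒ nnYffn   [Y → n Y f]
nnYffn ⇒ nnnYfffn   [Y → n Y f]
nnnYfffn ⇒ nnnnYffffn   [Y → n Y f]
nnnnYffffn ⇒ nnnnnYfffffn   [Y → n Y f]
nnnnnYfffffn ⇒ nnnnnnYffffffn   [Y → n Y f]
nnnnnnYffffffn ⇒ nnnnnnnYfffffffn   [Y → n Y f]
nnnnnnnYfffffffn ⇒ nnnnnnnbffffffffn   [Y → b f]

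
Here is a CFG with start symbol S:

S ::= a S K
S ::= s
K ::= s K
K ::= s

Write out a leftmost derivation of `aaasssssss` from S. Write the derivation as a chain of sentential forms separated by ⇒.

S ⇒ aSK ⇒ aaSKK ⇒ aaaSKKK ⇒ aaasKKK ⇒ aaassKKK ⇒ aaasssKKK ⇒ aaassssKKK ⇒ aaasssssKK ⇒ aaassssssK ⇒ aaasssssss

S ⇒ aSK   [S ::= a S K]
aSK ⇒ aaSKK   [S ::= a S K]
aaSKK ⇒ aaaSKKK   [S ::= a S K]
aaaSKKK ⇒ aaasKKK   [S ::= s]
aaasKKK ⇒ aaassKKK   [K ::= s K]
aaassKKK ⇒ aaasssKKK   [K ::= s K]
aaasssKKK ⇒ aaassssKKK   [K ::= s K]
aaassssKKK ⇒ aaasssssKK   [K ::= s]
aaasssssKK ⇒ aaassssssK   [K ::= s]
aaassssssK ⇒ aaasssssss   [K ::= s]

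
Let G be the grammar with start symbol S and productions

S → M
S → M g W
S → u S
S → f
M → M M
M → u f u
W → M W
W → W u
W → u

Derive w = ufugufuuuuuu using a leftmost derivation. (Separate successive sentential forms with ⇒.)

S ⇒ MgW ⇒ ufugW ⇒ ufugMW ⇒ ufugufuW ⇒ ufugufuWu ⇒ ufugufuWuu ⇒ ufugufuWuuu ⇒ ufugufuWuuuu ⇒ ufugufuuuuuu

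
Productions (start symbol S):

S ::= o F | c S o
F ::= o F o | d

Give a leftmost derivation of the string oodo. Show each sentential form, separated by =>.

S => oF => ooFo => oodo

S => oF   [S ::= o F]
oF => ooFo   [F ::= o F o]
ooFo => oodo   [F ::= d]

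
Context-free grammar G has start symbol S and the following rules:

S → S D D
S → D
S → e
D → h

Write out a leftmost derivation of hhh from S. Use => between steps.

S=>SDD=>DDD=>hDD=>hhD=>hhh

S => SDD   [S → S D D]
SDD => DDD   [S → D]
DDD => hDD   [D → h]
hDD => hhD   [D → h]
hhD => hhh   [D → h]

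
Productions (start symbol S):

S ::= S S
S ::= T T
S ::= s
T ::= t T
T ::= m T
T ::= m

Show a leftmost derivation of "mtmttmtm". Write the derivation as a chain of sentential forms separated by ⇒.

S ⇒ TT   [S ::= T T]
TT ⇒ mTT   [T ::= m T]
mTT ⇒ mtTT   [T ::= t T]
mtTT ⇒ mtmTT   [T ::= m T]
mtmTT ⇒ mtmtTT   [T ::= t T]
mtmtTT ⇒ mtmttTT   [T ::= t T]
mtmttTT ⇒ mtmttmT   [T ::= m]
mtmttmT ⇒ mtmttmtT   [T ::= t T]
mtmttmtT ⇒ mtmttmtm   [T ::= m]

S⇒TT⇒mTT⇒mtTT⇒mtmTT⇒mtmtTT⇒mtmttTT⇒mtmttmT⇒mtmttmtT⇒mtmttmtm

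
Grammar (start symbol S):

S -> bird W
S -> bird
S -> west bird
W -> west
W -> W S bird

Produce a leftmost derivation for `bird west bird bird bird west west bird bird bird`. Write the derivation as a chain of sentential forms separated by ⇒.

S ⇒ bird W   [S -> bird W]
bird W ⇒ bird W S bird   [W -> W S bird]
bird W S bird ⇒ bird W S bird S bird   [W -> W S bird]
bird W S bird S bird ⇒ bird west S bird S bird   [W -> west]
bird west S bird S bird ⇒ bird west bird bird S bird   [S -> bird]
bird west bird bird S bird ⇒ bird west bird bird bird W bird   [S -> bird W]
bird west bird bird bird W bird ⇒ bird west bird bird bird W S bird bird   [W -> W S bird]
bird west bird bird bird W S bird bird ⇒ bird west bird bird bird west S bird bird   [W -> west]
bird west bird bird bird west S bird bird ⇒ bird west bird bird bird west west bird bird bird   [S -> west bird]

S ⇒ bird W ⇒ bird W S bird ⇒ bird W S bird S bird ⇒ bird west S bird S bird ⇒ bird west bird bird S bird ⇒ bird west bird bird bird W bird ⇒ bird west bird bird bird W S bird bird ⇒ bird west bird bird bird west S bird bird ⇒ bird west bird bird bird west west bird bird bird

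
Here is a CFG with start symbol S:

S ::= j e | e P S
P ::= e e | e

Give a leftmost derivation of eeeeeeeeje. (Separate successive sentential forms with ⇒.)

S ⇒ ePS ⇒ eeeS ⇒ eeeePS ⇒ eeeeeS ⇒ eeeeeePS ⇒ eeeeeeeeS ⇒ eeeeeeeeje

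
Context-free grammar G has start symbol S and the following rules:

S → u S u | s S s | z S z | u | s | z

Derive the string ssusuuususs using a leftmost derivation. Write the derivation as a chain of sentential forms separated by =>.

S=>sSs=>ssSss=>ssuSuss=>ssusSsuss=>ssusuSususs=>ssusuuususs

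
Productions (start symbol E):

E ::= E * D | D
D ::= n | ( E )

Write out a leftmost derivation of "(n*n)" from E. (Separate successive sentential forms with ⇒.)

E ⇒ D   [E ::= D]
D ⇒ (E)   [D ::= ( E )]
(E) ⇒ (E*D)   [E ::= E * D]
(E*D) ⇒ (D*D)   [E ::= D]
(D*D) ⇒ (n*D)   [D ::= n]
(n*D) ⇒ (n*n)   [D ::= n]

E ⇒ D ⇒ (E) ⇒ (E*D) ⇒ (D*D) ⇒ (n*D) ⇒ (n*n)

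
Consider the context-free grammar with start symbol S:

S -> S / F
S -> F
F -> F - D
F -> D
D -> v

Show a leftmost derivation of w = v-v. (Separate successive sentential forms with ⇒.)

S ⇒ F ⇒ F-D ⇒ D-D ⇒ v-D ⇒ v-v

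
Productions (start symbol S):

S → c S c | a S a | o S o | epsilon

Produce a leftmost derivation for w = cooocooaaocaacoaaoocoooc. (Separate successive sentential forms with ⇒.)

S ⇒ cSc ⇒ coSoc ⇒ cooSooc ⇒ coooSoooc ⇒ cooocScoooc ⇒ cooocoSocoooc ⇒ cooocooSoocoooc ⇒ cooocooaSaoocoooc ⇒ cooocooaaSaaoocoooc ⇒ cooocooaaoSoaaoocoooc ⇒ cooocooaaocScoaaoocoooc ⇒ cooocooaaocaSacoaaoocoooc ⇒ cooocooaaocaacoaaoocoooc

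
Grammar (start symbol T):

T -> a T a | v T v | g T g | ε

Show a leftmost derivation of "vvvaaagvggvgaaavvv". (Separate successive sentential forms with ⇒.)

T ⇒ vTv ⇒ vvTvv ⇒ vvvTvvv ⇒ vvvaTavvv ⇒ vvvaaTaavvv ⇒ vvvaaaTaaavvv ⇒ vvvaaagTgaaavvv ⇒ vvvaaagvTvgaaavvv ⇒ vvvaaagvgTgvgaaavvv ⇒ vvvaaagvggvgaaavvv

T ⇒ vTv   [T -> v T v]
vTv ⇒ vvTvv   [T -> v T v]
vvTvv ⇒ vvvTvvv   [T -> v T v]
vvvTvvv ⇒ vvvaTavvv   [T -> a T a]
vvvaTavvv ⇒ vvvaaTaavvv   [T -> a T a]
vvvaaTaavvv ⇒ vvvaaaTaaavvv   [T -> a T a]
vvvaaaTaaavvv ⇒ vvvaaagTgaaavvv   [T -> g T g]
vvvaaagTgaaavvv ⇒ vvvaaagvTvgaaavvv   [T -> v T v]
vvvaaagvTvgaaavvv ⇒ vvvaaagvgTgvgaaavvv   [T -> g T g]
vvvaaagvgTgvgaaavvv ⇒ vvvaaagvggvgaaavvv   [T -> ε]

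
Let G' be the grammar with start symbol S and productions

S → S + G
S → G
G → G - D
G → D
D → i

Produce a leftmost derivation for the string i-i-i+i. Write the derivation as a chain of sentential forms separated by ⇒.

S⇒S+G⇒G+G⇒G-D+G⇒G-D-D+G⇒D-D-D+G⇒i-D-D+G⇒i-i-D+G⇒i-i-i+G⇒i-i-i+D⇒i-i-i+i

S ⇒ S+G   [S → S + G]
S+G ⇒ G+G   [S → G]
G+G ⇒ G-D+G   [G → G - D]
G-D+G ⇒ G-D-D+G   [G → G - D]
G-D-D+G ⇒ D-D-D+G   [G → D]
D-D-D+G ⇒ i-D-D+G   [D → i]
i-D-D+G ⇒ i-i-D+G   [D → i]
i-i-D+G ⇒ i-i-i+G   [D → i]
i-i-i+G ⇒ i-i-i+D   [G → D]
i-i-i+D ⇒ i-i-i+i   [D → i]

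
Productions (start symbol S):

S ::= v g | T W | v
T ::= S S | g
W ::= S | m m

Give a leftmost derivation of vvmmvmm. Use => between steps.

S => TW   [S ::= T W]
TW => SSW   [T ::= S S]
SSW => TWSW   [S ::= T W]
TWSW => SSWSW   [T ::= S S]
SSWSW => vSWSW   [S ::= v]
vSWSW => vvWSW   [S ::= v]
vvWSW => vvmmSW   [W ::= m m]
vvmmSW => vvmmvW   [S ::= v]
vvmmvW => vvmmvmm   [W ::= m m]

S => TW => SSW => TWSW => SSWSW => vSWSW => vvWSW => vvmmSW => vvmmvW => vvmmvmm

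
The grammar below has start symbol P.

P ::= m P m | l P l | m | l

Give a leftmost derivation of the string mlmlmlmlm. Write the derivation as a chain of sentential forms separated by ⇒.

P ⇒ mPm   [P ::= m P m]
mPm ⇒ mlPlm   [P ::= l P l]
mlPlm ⇒ mlmPmlm   [P ::= m P m]
mlmPmlm ⇒ mlmlPlmlm   [P ::= l P l]
mlmlPlmlm ⇒ mlmlmlmlm   [P ::= m]

P ⇒ mPm ⇒ mlPlm ⇒ mlmPmlm ⇒ mlmlPlmlm ⇒ mlmlmlmlm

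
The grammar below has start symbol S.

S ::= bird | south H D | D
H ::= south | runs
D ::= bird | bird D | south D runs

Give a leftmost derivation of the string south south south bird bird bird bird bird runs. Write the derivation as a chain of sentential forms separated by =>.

S => south H D => south south D => south south south D runs => south south south bird D runs => south south south bird bird D runs => south south south bird bird bird D runs => south south south bird bird bird bird D runs => south south south bird bird bird bird bird runs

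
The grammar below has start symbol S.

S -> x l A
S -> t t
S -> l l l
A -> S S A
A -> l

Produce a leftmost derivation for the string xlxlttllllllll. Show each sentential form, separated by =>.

S=>xlA=>xlSSA=>xlxlASA=>xlxlSSASA=>xlxlttSASA=>xlxlttlllASA=>xlxlttllllSA=>xlxlttlllllllA=>xlxlttllllllll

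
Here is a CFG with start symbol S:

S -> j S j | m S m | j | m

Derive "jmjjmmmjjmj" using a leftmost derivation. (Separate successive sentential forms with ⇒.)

S ⇒ jSj ⇒ jmSmj ⇒ jmjSjmj ⇒ jmjjSjjmj ⇒ jmjjmSmjjmj ⇒ jmjjmmmjjmj

S ⇒ jSj   [S -> j S j]
jSj ⇒ jmSmj   [S -> m S m]
jmSmj ⇒ jmjSjmj   [S -> j S j]
jmjSjmj ⇒ jmjjSjjmj   [S -> j S j]
jmjjSjjmj ⇒ jmjjmSmjjmj   [S -> m S m]
jmjjmSmjjmj ⇒ jmjjmmmjjmj   [S -> m]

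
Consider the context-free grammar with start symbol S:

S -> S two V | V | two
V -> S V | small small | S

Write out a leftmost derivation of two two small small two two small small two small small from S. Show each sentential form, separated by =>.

S => S two V => S two V two V => S two V two V two V => two two V two V two V => two two small small two V two V => two two small small two S V two V => two two small small two two V two V => two two small small two two small small two V => two two small small two two small small two small small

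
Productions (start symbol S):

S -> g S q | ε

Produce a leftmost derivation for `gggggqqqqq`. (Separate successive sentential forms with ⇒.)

S ⇒ gSq ⇒ ggSqq ⇒ gggSqqq ⇒ ggggSqqqq ⇒ gggggSqqqqq ⇒ gggggqqqqq

S ⇒ gSq   [S -> g S q]
gSq ⇒ ggSqq   [S -> g S q]
ggSqq ⇒ gggSqqq   [S -> g S q]
gggSqqq ⇒ ggggSqqqq   [S -> g S q]
ggggSqqqq ⇒ gggggSqqqqq   [S -> g S q]
gggggSqqqqq ⇒ gggggqqqqq   [S -> ε]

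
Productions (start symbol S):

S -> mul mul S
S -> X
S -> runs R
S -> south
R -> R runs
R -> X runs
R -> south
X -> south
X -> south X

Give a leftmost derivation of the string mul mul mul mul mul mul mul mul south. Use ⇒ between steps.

S ⇒ mul mul S ⇒ mul mul mul mul S ⇒ mul mul mul mul mul mul S ⇒ mul mul mul mul mul mul mul mul S ⇒ mul mul mul mul mul mul mul mul X ⇒ mul mul mul mul mul mul mul mul south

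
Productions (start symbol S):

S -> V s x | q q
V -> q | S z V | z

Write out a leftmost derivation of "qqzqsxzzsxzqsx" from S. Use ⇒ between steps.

S ⇒ Vsx   [S -> V s x]
Vsx ⇒ SzVsx   [V -> S z V]
SzVsx ⇒ VsxzVsx   [S -> V s x]
VsxzVsx ⇒ SzVsxzVsx   [V -> S z V]
SzVsxzVsx ⇒ VsxzVsxzVsx   [S -> V s x]
VsxzVsxzVsx ⇒ SzVsxzVsxzVsx   [V -> S z V]
SzVsxzVsxzVsx ⇒ qqzVsxzVsxzVsx   [S -> q q]
qqzVsxzVsxzVsx ⇒ qqzqsxzVsxzVsx   [V -> q]
qqzqsxzVsxzVsx ⇒ qqzqsxzzsxzVsx   [V -> z]
qqzqsxzzsxzVsx ⇒ qqzqsxzzsxzqsx   [V -> q]

S ⇒ Vsx ⇒ SzVsx ⇒ VsxzVsx ⇒ SzVsxzVsx ⇒ VsxzVsxzVsx ⇒ SzVsxzVsxzVsx ⇒ qqzVsxzVsxzVsx ⇒ qqzqsxzVsxzVsx ⇒ qqzqsxzzsxzVsx ⇒ qqzqsxzzsxzqsx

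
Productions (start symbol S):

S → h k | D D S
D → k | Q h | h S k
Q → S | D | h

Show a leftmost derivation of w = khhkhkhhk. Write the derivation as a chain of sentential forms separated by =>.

S => DDS => kDS => kQhS => kShS => kDDShS => kQhDShS => khhDShS => khhkShS => khhkhkhS => khhkhkhhk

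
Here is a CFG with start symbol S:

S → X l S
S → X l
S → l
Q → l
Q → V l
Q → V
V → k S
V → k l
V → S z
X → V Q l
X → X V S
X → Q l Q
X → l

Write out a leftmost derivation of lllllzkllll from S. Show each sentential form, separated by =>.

S=>XlS=>llS=>llXl=>llVQll=>llSzQll=>llXlSzQll=>llllSzQll=>lllllzQll=>lllllzVlll=>lllllzkllll

S => XlS   [S → X l S]
XlS => llS   [X → l]
llS => llXl   [S → X l]
llXl => llVQll   [X → V Q l]
llVQll => llSzQll   [V → S z]
llSzQll => llXlSzQll   [S → X l S]
llXlSzQll => llllSzQll   [X → l]
llllSzQll => lllllzQll   [S → l]
lllllzQll => lllllzVlll   [Q → V l]
lllllzVlll => lllllzkllll   [V → k l]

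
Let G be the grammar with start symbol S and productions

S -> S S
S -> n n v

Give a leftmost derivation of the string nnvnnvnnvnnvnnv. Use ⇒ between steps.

S ⇒ SS ⇒ SSS ⇒ SSSS ⇒ nnvSSS ⇒ nnvSSSS ⇒ nnvnnvSSS ⇒ nnvnnvnnvSS ⇒ nnvnnvnnvnnvS ⇒ nnvnnvnnvnnvnnv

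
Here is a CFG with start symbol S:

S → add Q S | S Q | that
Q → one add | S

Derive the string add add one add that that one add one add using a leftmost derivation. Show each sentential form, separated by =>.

S => S Q   [S → S Q]
S Q => S Q Q   [S → S Q]
S Q Q => add Q S Q Q   [S → add Q S]
add Q S Q Q => add S S Q Q   [Q → S]
add S S Q Q => add add Q S S Q Q   [S → add Q S]
add add Q S S Q Q => add add one add S S Q Q   [Q → one add]
add add one add S S Q Q => add add one add that S Q Q   [S → that]
add add one add that S Q Q => add add one add that that Q Q   [S → that]
add add one add that that Q Q => add add one add that that one add Q   [Q → one add]
add add one add that that one add Q => add add one add that that one add one add   [Q → one add]

S => S Q => S Q Q => add Q S Q Q => add S S Q Q => add add Q S S Q Q => add add one add S S Q Q => add add one add that S Q Q => add add one add that that Q Q => add add one add that that one add Q => add add one add that that one add one add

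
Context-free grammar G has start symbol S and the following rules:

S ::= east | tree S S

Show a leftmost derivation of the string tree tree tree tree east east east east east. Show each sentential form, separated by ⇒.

S ⇒ tree S S   [S ::= tree S S]
tree S S ⇒ tree tree S S S   [S ::= tree S S]
tree tree S S S ⇒ tree tree tree S S S S   [S ::= tree S S]
tree tree tree S S S S ⇒ tree tree tree tree S S S S S   [S ::= tree S S]
tree tree tree tree S S S S S ⇒ tree tree tree tree east S S S S   [S ::= east]
tree tree tree tree east S S S S ⇒ tree tree tree tree east east S S S   [S ::= east]
tree tree tree tree east east S S S ⇒ tree tree tree tree east east east S S   [S ::= east]
tree tree tree tree east east east S S ⇒ tree tree tree tree east east east east S   [S ::= east]
tree tree tree tree east east east east S ⇒ tree tree tree tree east east east east east   [S ::= east]

S ⇒ tree S S ⇒ tree tree S S S ⇒ tree tree tree S S S S ⇒ tree tree tree tree S S S S S ⇒ tree tree tree tree east S S S S ⇒ tree tree tree tree east east S S S ⇒ tree tree tree tree east east east S S ⇒ tree tree tree tree east east east east S ⇒ tree tree tree tree east east east east east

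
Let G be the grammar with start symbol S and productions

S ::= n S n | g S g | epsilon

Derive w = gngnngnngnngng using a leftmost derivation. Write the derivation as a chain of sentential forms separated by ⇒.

S ⇒ gSg ⇒ gnSng ⇒ gngSgng ⇒ gngnSngng ⇒ gngnnSnngng ⇒ gngnngSgnngng ⇒ gngnngnSngnngng ⇒ gngnngnngnngng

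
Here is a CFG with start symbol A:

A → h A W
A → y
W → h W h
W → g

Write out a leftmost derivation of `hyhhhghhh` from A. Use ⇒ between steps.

A⇒hAW⇒hyW⇒hyhWh⇒hyhhWhh⇒hyhhhWhhh⇒hyhhhghhh

A ⇒ hAW   [A → h A W]
hAW ⇒ hyW   [A → y]
hyW ⇒ hyhWh   [W → h W h]
hyhWh ⇒ hyhhWhh   [W → h W h]
hyhhWhh ⇒ hyhhhWhhh   [W → h W h]
hyhhhWhhh ⇒ hyhhhghhh   [W → g]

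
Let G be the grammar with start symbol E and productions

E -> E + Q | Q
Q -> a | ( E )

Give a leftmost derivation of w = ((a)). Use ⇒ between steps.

E ⇒ Q   [E -> Q]
Q ⇒ (E)   [Q -> ( E )]
(E) ⇒ (Q)   [E -> Q]
(Q) ⇒ ((E))   [Q -> ( E )]
((E)) ⇒ ((Q))   [E -> Q]
((Q)) ⇒ ((a))   [Q -> a]

E ⇒ Q ⇒ (E) ⇒ (Q) ⇒ ((E)) ⇒ ((Q)) ⇒ ((a))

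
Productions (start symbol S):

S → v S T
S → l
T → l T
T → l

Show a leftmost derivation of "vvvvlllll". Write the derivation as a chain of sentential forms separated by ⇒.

S ⇒ vST   [S → v S T]
vST ⇒ vvSTT   [S → v S T]
vvSTT ⇒ vvvSTTT   [S → v S T]
vvvSTTT ⇒ vvvvSTTTT   [S → v S T]
vvvvSTTTT ⇒ vvvvlTTTT   [S → l]
vvvvlTTTT ⇒ vvvvllTTT   [T → l]
vvvvllTTT ⇒ vvvvlllTT   [T → l]
vvvvlllTT ⇒ vvvvllllT   [T → l]
vvvvllllT ⇒ vvvvlllll   [T → l]

S ⇒ vST ⇒ vvSTT ⇒ vvvSTTT ⇒ vvvvSTTTT ⇒ vvvvlTTTT ⇒ vvvvllTTT ⇒ vvvvlllTT ⇒ vvvvllllT ⇒ vvvvlllll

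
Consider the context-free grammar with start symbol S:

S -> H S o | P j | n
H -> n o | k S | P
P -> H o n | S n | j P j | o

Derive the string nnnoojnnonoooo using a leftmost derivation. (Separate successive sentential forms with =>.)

S=>HSo=>PSo=>SnSo=>nnSo=>nnHSoo=>nnnoSoo=>nnnoHSooo=>nnnoPSooo=>nnnoSnSooo=>nnnoPjnSooo=>nnnoojnSooo=>nnnoojnHSoooo=>nnnoojnnoSoooo=>nnnoojnnonoooo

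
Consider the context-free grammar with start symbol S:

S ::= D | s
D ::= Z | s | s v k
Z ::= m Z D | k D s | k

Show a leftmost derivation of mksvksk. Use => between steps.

S => D => Z => mZD => mkDsD => mksvksD => mksvksZ => mksvksk

S => D   [S ::= D]
D => Z   [D ::= Z]
Z => mZD   [Z ::= m Z D]
mZD => mkDsD   [Z ::= k D s]
mkDsD => mksvksD   [D ::= s v k]
mksvksD => mksvksZ   [D ::= Z]
mksvksZ => mksvksk   [Z ::= k]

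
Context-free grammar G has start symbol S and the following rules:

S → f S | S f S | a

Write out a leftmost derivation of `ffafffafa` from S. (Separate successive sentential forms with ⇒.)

S ⇒ fS ⇒ ffS ⇒ ffSfS ⇒ ffafS ⇒ ffafSfS ⇒ ffaffSfS ⇒ ffafffSfS ⇒ ffafffafS ⇒ ffafffafa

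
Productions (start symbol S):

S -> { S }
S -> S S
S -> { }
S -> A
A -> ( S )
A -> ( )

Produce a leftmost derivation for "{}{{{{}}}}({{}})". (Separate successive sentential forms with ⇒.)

S ⇒ SS   [S -> S S]
SS ⇒ {}S   [S -> { }]
{}S ⇒ {}SS   [S -> S S]
{}SS ⇒ {}{S}S   [S -> { S }]
{}{S}S ⇒ {}{{S}}S   [S -> { S }]
{}{{S}}S ⇒ {}{{{S}}}S   [S -> { S }]
{}{{{S}}}S ⇒ {}{{{{}}}}S   [S -> { }]
{}{{{{}}}}S ⇒ {}{{{{}}}}A   [S -> A]
{}{{{{}}}}A ⇒ {}{{{{}}}}(S)   [A -> ( S )]
{}{{{{}}}}(S) ⇒ {}{{{{}}}}({S})   [S -> { S }]
{}{{{{}}}}({S}) ⇒ {}{{{{}}}}({{}})   [S -> { }]

S ⇒ SS ⇒ {}S ⇒ {}SS ⇒ {}{S}S ⇒ {}{{S}}S ⇒ {}{{{S}}}S ⇒ {}{{{{}}}}S ⇒ {}{{{{}}}}A ⇒ {}{{{{}}}}(S) ⇒ {}{{{{}}}}({S}) ⇒ {}{{{{}}}}({{}})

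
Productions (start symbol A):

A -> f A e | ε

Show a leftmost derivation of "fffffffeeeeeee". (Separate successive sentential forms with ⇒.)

A ⇒ fAe   [A -> f A e]
fAe ⇒ ffAee   [A -> f A e]
ffAee ⇒ fffAeee   [A -> f A e]
fffAeee ⇒ ffffAeeee   [A -> f A e]
ffffAeeee ⇒ fffffAeeeee   [A -> f A e]
fffffAeeeee ⇒ ffffffAeeeeee   [A -> f A e]
ffffffAeeeeee ⇒ fffffffAeeeeeee   [A -> f A e]
fffffffAeeeeeee ⇒ fffffffeeeeeee   [A -> ε]

A ⇒ fAe ⇒ ffAee ⇒ fffAeee ⇒ ffffAeeee ⇒ fffffAeeeee ⇒ ffffffAeeeeee ⇒ fffffffAeeeeeee ⇒ fffffffeeeeeee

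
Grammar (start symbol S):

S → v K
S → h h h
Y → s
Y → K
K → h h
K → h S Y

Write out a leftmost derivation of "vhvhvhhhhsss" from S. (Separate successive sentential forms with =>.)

S => vK => vhSY => vhvKY => vhvhSYY => vhvhvKYY => vhvhvhSYYY => vhvhvhhhhYYY => vhvhvhhhhsYY => vhvhvhhhhssY => vhvhvhhhhsss

S => vK   [S → v K]
vK => vhSY   [K → h S Y]
vhSY => vhvKY   [S → v K]
vhvKY => vhvhSYY   [K → h S Y]
vhvhSYY => vhvhvKYY   [S → v K]
vhvhvKYY => vhvhvhSYYY   [K → h S Y]
vhvhvhSYYY => vhvhvhhhhYYY   [S → h h h]
vhvhvhhhhYYY => vhvhvhhhhsYY   [Y → s]
vhvhvhhhhsYY => vhvhvhhhhssY   [Y → s]
vhvhvhhhhssY => vhvhvhhhhsss   [Y → s]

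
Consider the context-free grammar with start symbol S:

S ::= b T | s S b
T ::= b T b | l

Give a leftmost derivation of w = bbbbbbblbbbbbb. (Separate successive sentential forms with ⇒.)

S ⇒ bT ⇒ bbTb ⇒ bbbTbb ⇒ bbbbTbbb ⇒ bbbbbTbbbb ⇒ bbbbbbTbbbbb ⇒ bbbbbbbTbbbbbb ⇒ bbbbbbblbbbbbb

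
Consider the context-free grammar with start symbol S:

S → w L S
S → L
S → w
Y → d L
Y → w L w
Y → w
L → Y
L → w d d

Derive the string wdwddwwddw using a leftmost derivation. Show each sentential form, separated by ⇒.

S ⇒ wLS ⇒ wYS ⇒ wdLS ⇒ wdwddS ⇒ wdwddwLS ⇒ wdwddwwddS ⇒ wdwddwwddw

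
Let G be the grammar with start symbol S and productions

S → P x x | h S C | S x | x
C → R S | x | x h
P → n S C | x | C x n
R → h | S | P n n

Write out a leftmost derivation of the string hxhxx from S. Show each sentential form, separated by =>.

S=>hSC=>hxC=>hxRS=>hxhS=>hxhSx=>hxhxx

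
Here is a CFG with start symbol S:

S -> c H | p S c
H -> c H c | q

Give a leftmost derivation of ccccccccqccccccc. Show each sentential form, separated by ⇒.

S ⇒ cH ⇒ ccHc ⇒ cccHcc ⇒ ccccHccc ⇒ cccccHcccc ⇒ ccccccHccccc ⇒ cccccccHcccccc ⇒ ccccccccHccccccc ⇒ ccccccccqccccccc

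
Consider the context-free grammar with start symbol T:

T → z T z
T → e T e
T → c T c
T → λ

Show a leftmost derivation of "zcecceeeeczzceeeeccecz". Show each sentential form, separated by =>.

T => zTz => zcTcz => zceTecz => zcecTcecz => zceccTccecz => zcecceTeccecz => zcecceeTeeccecz => zcecceeeTeeeccecz => zcecceeeeTeeeeccecz => zcecceeeecTceeeeccecz => zcecceeeeczTzceeeeccecz => zcecceeeeczzceeeeccecz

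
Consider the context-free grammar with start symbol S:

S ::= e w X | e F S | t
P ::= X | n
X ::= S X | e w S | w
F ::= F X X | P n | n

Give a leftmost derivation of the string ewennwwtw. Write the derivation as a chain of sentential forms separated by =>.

S => ewX => ewSX => eweFSX => eweFXXSX => ewePnXXSX => ewennXXSX => ewennwXSX => ewennwwSX => ewennwwtX => ewennwwtw

S => ewX   [S ::= e w X]
ewX => ewSX   [X ::= S X]
ewSX => eweFSX   [S ::= e F S]
eweFSX => eweFXXSX   [F ::= F X X]
eweFXXSX => ewePnXXSX   [F ::= P n]
ewePnXXSX => ewennXXSX   [P ::= n]
ewennXXSX => ewennwXSX   [X ::= w]
ewennwXSX => ewennwwSX   [X ::= w]
ewennwwSX => ewennwwtX   [S ::= t]
ewennwwtX => ewennwwtw   [X ::= w]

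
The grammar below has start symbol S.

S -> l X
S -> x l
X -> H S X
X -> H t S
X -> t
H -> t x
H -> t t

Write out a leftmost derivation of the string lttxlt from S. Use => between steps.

S=>lX=>lHSX=>lttSX=>lttxlX=>lttxlt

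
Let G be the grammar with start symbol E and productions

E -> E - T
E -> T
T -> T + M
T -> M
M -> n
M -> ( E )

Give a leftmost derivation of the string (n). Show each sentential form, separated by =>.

E => T   [E -> T]
T => M   [T -> M]
M => (E)   [M -> ( E )]
(E) => (T)   [E -> T]
(T) => (M)   [T -> M]
(M) => (n)   [M -> n]

E => T => M => (E) => (T) => (M) => (n)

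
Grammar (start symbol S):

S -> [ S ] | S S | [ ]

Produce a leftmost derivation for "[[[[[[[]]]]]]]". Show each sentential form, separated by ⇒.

S ⇒ [S]   [S -> [ S ]]
[S] ⇒ [[S]]   [S -> [ S ]]
[[S]] ⇒ [[[S]]]   [S -> [ S ]]
[[[S]]] ⇒ [[[[S]]]]   [S -> [ S ]]
[[[[S]]]] ⇒ [[[[[S]]]]]   [S -> [ S ]]
[[[[[S]]]]] ⇒ [[[[[[S]]]]]]   [S -> [ S ]]
[[[[[[S]]]]]] ⇒ [[[[[[[]]]]]]]   [S -> [ ]]

S⇒[S]⇒[[S]]⇒[[[S]]]⇒[[[[S]]]]⇒[[[[[S]]]]]⇒[[[[[[S]]]]]]⇒[[[[[[[]]]]]]]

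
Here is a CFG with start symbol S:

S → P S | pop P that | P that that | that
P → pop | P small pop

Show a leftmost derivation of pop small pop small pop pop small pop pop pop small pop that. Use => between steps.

S => P S => P small pop S => P small pop small pop S => pop small pop small pop S => pop small pop small pop P S => pop small pop small pop P small pop S => pop small pop small pop pop small pop S => pop small pop small pop pop small pop pop P that => pop small pop small pop pop small pop pop P small pop that => pop small pop small pop pop small pop pop pop small pop that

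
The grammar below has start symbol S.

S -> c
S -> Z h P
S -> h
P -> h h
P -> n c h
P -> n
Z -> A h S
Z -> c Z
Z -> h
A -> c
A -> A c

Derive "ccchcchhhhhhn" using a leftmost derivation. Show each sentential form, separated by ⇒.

S ⇒ ZhP ⇒ AhShP ⇒ AchShP ⇒ AcchShP ⇒ ccchShP ⇒ ccchZhPhP ⇒ ccchAhShPhP ⇒ ccchAchShPhP ⇒ ccchcchShPhP ⇒ ccchcchhhPhP ⇒ ccchcchhhhhhP ⇒ ccchcchhhhhhn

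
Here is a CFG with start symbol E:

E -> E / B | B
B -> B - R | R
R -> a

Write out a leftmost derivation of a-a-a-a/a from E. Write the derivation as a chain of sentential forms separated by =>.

E => E/B => B/B => B-R/B => B-R-R/B => B-R-R-R/B => R-R-R-R/B => a-R-R-R/B => a-a-R-R/B => a-a-a-R/B => a-a-a-a/B => a-a-a-a/R => a-a-a-a/a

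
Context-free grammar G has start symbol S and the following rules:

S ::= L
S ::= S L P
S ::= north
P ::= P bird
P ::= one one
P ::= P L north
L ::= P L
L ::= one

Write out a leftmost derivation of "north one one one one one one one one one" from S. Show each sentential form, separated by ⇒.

S ⇒ S L P   [S ::= S L P]
S L P ⇒ S L P L P   [S ::= S L P]
S L P L P ⇒ S L P L P L P   [S ::= S L P]
S L P L P L P ⇒ north L P L P L P   [S ::= north]
north L P L P L P ⇒ north one P L P L P   [L ::= one]
north one P L P L P ⇒ north one one one L P L P   [P ::= one one]
north one one one L P L P ⇒ north one one one one P L P   [L ::= one]
north one one one one P L P ⇒ north one one one one one one L P   [P ::= one one]
north one one one one one one L P ⇒ north one one one one one one one P   [L ::= one]
north one one one one one one one P ⇒ north one one one one one one one one one   [P ::= one one]

S ⇒ S L P ⇒ S L P L P ⇒ S L P L P L P ⇒ north L P L P L P ⇒ north one P L P L P ⇒ north one one one L P L P ⇒ north one one one one P L P ⇒ north one one one one one one L P ⇒ north one one one one one one one P ⇒ north one one one one one one one one one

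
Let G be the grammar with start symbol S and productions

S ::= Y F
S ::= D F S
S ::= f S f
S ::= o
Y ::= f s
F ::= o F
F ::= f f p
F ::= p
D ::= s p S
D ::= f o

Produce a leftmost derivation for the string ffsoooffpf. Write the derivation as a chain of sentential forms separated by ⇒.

S ⇒ fSf ⇒ fYFf ⇒ ffsFf ⇒ ffsoFf ⇒ ffsooFf ⇒ ffsoooFf ⇒ ffsoooffpf

S ⇒ fSf   [S ::= f S f]
fSf ⇒ fYFf   [S ::= Y F]
fYFf ⇒ ffsFf   [Y ::= f s]
ffsFf ⇒ ffsoFf   [F ::= o F]
ffsoFf ⇒ ffsooFf   [F ::= o F]
ffsooFf ⇒ ffsoooFf   [F ::= o F]
ffsoooFf ⇒ ffsoooffpf   [F ::= f f p]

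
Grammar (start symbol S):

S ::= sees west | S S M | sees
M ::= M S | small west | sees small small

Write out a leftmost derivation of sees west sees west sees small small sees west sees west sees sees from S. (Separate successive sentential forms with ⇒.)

S ⇒ S S M   [S ::= S S M]
S S M ⇒ sees west S M   [S ::= sees west]
sees west S M ⇒ sees west sees west M   [S ::= sees west]
sees west sees west M ⇒ sees west sees west M S   [M ::= M S]
sees west sees west M S ⇒ sees west sees west M S S   [M ::= M S]
sees west sees west M S S ⇒ sees west sees west M S S S   [M ::= M S]
sees west sees west M S S S ⇒ sees west sees west M S S S S   [M ::= M S]
sees west sees west M S S S S ⇒ sees west sees west sees small small S S S S   [M ::= sees small small]
sees west sees west sees small small S S S S ⇒ sees west sees west sees small small sees west S S S   [S ::= sees west]
sees west sees west sees small small sees west S S S ⇒ sees west sees west sees small small sees west sees west S S   [S ::= sees west]
sees west sees west sees small small sees west sees west S S ⇒ sees west sees west sees small small sees west sees west sees S   [S ::= sees]
sees west sees west sees small small sees west sees west sees S ⇒ sees west sees west sees small small sees west sees west sees sees   [S ::= sees]

S ⇒ S S M ⇒ sees west S M ⇒ sees west sees west M ⇒ sees west sees west M S ⇒ sees west sees west M S S ⇒ sees west sees west M S S S ⇒ sees west sees west M S S S S ⇒ sees west sees west sees small small S S S S ⇒ sees west sees west sees small small sees west S S S ⇒ sees west sees west sees small small sees west sees west S S ⇒ sees west sees west sees small small sees west sees west sees S ⇒ sees west sees west sees small small sees west sees west sees sees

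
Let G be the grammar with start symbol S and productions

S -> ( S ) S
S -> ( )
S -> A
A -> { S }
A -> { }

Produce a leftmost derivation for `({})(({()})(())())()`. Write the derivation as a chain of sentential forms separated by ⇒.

S ⇒ (S)S   [S -> ( S ) S]
(S)S ⇒ (A)S   [S -> A]
(A)S ⇒ ({})S   [A -> { }]
({})S ⇒ ({})(S)S   [S -> ( S ) S]
({})(S)S ⇒ ({})((S)S)S   [S -> ( S ) S]
({})((S)S)S ⇒ ({})((A)S)S   [S -> A]
({})((A)S)S ⇒ ({})(({S})S)S   [A -> { S }]
({})(({S})S)S ⇒ ({})(({()})S)S   [S -> ( )]
({})(({()})S)S ⇒ ({})(({()})(S)S)S   [S -> ( S ) S]
({})(({()})(S)S)S ⇒ ({})(({()})(())S)S   [S -> ( )]
({})(({()})(())S)S ⇒ ({})(({()})(())())S   [S -> ( )]
({})(({()})(())())S ⇒ ({})(({()})(())())()   [S -> ( )]

S ⇒ (S)S ⇒ (A)S ⇒ ({})S ⇒ ({})(S)S ⇒ ({})((S)S)S ⇒ ({})((A)S)S ⇒ ({})(({S})S)S ⇒ ({})(({()})S)S ⇒ ({})(({()})(S)S)S ⇒ ({})(({()})(())S)S ⇒ ({})(({()})(())())S ⇒ ({})(({()})(())())()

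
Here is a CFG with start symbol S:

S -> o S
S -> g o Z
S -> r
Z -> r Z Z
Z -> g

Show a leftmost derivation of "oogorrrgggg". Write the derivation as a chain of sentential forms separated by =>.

S=>oS=>ooS=>oogoZ=>oogorZZ=>oogorrZZZ=>oogorrrZZZZ=>oogorrrgZZZ=>oogorrrggZZ=>oogorrrgggZ=>oogorrrgggg

S => oS   [S -> o S]
oS => ooS   [S -> o S]
ooS => oogoZ   [S -> g o Z]
oogoZ => oogorZZ   [Z -> r Z Z]
oogorZZ => oogorrZZZ   [Z -> r Z Z]
oogorrZZZ => oogorrrZZZZ   [Z -> r Z Z]
oogorrrZZZZ => oogorrrgZZZ   [Z -> g]
oogorrrgZZZ => oogorrrggZZ   [Z -> g]
oogorrrggZZ => oogorrrgggZ   [Z -> g]
oogorrrgggZ => oogorrrgggg   [Z -> g]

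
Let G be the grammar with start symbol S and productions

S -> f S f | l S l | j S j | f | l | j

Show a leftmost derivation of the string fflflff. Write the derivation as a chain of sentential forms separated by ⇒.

S ⇒ fSf ⇒ ffSff ⇒ fflSlff ⇒ fflflff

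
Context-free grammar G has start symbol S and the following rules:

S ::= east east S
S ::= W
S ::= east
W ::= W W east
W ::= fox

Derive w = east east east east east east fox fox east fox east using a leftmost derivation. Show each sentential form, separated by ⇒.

S ⇒ east east S ⇒ east east east east S ⇒ east east east east east east S ⇒ east east east east east east W ⇒ east east east east east east W W east ⇒ east east east east east east W W east W east ⇒ east east east east east east fox W east W east ⇒ east east east east east east fox fox east W east ⇒ east east east east east east fox fox east fox east

S ⇒ east east S   [S ::= east east S]
east east S ⇒ east east east east S   [S ::= east east S]
east east east east S ⇒ east east east east east east S   [S ::= east east S]
east east east east east east S ⇒ east east east east east east W   [S ::= W]
east east east east east east W ⇒ east east east east east east W W east   [W ::= W W east]
east east east east east east W W east ⇒ east east east east east east W W east W east   [W ::= W W east]
east east east east east east W W east W east ⇒ east east east east east east fox W east W east   [W ::= fox]
east east east east east east fox W east W east ⇒ east east east east east east fox fox east W east   [W ::= fox]
east east east east east east fox fox east W east ⇒ east east east east east east fox fox east fox east   [W ::= fox]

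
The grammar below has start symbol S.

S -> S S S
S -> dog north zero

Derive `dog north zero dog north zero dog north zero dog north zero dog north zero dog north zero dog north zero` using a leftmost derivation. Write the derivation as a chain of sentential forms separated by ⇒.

S ⇒ S S S   [S -> S S S]
S S S ⇒ S S S S S   [S -> S S S]
S S S S S ⇒ S S S S S S S   [S -> S S S]
S S S S S S S ⇒ dog north zero S S S S S S   [S -> dog north zero]
dog north zero S S S S S S ⇒ dog north zero dog north zero S S S S S   [S -> dog north zero]
dog north zero dog north zero S S S S S ⇒ dog north zero dog north zero dog north zero S S S S   [S -> dog north zero]
dog north zero dog north zero dog north zero S S S S ⇒ dog north zero dog north zero dog north zero dog north zero S S S   [S -> dog north zero]
dog north zero dog north zero dog north zero dog north zero S S S ⇒ dog north zero dog north zero dog north zero dog north zero dog north zero S S   [S -> dog north zero]
dog north zero dog north zero dog north zero dog north zero dog north zero S S ⇒ dog north zero dog north zero dog north zero dog north zero dog north zero dog north zero S   [S -> dog north zero]
dog north zero dog north zero dog north zero dog north zero dog north zero dog north zero S ⇒ dog north zero dog north zero dog north zero dog north zero dog north zero dog north zero dog north zero   [S -> dog north zero]

S ⇒ S S S ⇒ S S S S S ⇒ S S S S S S S ⇒ dog north zero S S S S S S ⇒ dog north zero dog north zero S S S S S ⇒ dog north zero dog north zero dog north zero S S S S ⇒ dog north zero dog north zero dog north zero dog north zero S S S ⇒ dog north zero dog north zero dog north zero dog north zero dog north zero S S ⇒ dog north zero dog north zero dog north zero dog north zero dog north zero dog north zero S ⇒ dog north zero dog north zero dog north zero dog north zero dog north zero dog north zero dog north zero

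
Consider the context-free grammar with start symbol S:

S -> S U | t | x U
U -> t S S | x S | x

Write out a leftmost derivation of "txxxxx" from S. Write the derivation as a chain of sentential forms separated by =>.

S => SU   [S -> S U]
SU => tU   [S -> t]
tU => txS   [U -> x S]
txS => txSU   [S -> S U]
txSU => txSUU   [S -> S U]
txSUU => txxUUU   [S -> x U]
txxUUU => txxxUU   [U -> x]
txxxUU => txxxxU   [U -> x]
txxxxU => txxxxx   [U -> x]

S => SU => tU => txS => txSU => txSUU => txxUUU => txxxUU => txxxxU => txxxxx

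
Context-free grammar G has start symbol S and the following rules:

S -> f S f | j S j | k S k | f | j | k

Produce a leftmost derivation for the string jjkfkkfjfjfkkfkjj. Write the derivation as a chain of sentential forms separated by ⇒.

S⇒jSj⇒jjSjj⇒jjkSkjj⇒jjkfSfkjj⇒jjkfkSkfkjj⇒jjkfkkSkkfkjj⇒jjkfkkfSfkkfkjj⇒jjkfkkfjSjfkkfkjj⇒jjkfkkfjfjfkkfkjj

S ⇒ jSj   [S -> j S j]
jSj ⇒ jjSjj   [S -> j S j]
jjSjj ⇒ jjkSkjj   [S -> k S k]
jjkSkjj ⇒ jjkfSfkjj   [S -> f S f]
jjkfSfkjj ⇒ jjkfkSkfkjj   [S -> k S k]
jjkfkSkfkjj ⇒ jjkfkkSkkfkjj   [S -> k S k]
jjkfkkSkkfkjj ⇒ jjkfkkfSfkkfkjj   [S -> f S f]
jjkfkkfSfkkfkjj ⇒ jjkfkkfjSjfkkfkjj   [S -> j S j]
jjkfkkfjSjfkkfkjj ⇒ jjkfkkfjfjfkkfkjj   [S -> f]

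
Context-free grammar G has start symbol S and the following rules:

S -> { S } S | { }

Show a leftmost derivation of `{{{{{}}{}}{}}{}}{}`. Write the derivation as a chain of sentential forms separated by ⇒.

S ⇒ {S}S   [S -> { S } S]
{S}S ⇒ {{S}S}S   [S -> { S } S]
{{S}S}S ⇒ {{{S}S}S}S   [S -> { S } S]
{{{S}S}S}S ⇒ {{{{S}S}S}S}S   [S -> { S } S]
{{{{S}S}S}S}S ⇒ {{{{{}}S}S}S}S   [S -> { }]
{{{{{}}S}S}S}S ⇒ {{{{{}}{}}S}S}S   [S -> { }]
{{{{{}}{}}S}S}S ⇒ {{{{{}}{}}{}}S}S   [S -> { }]
{{{{{}}{}}{}}S}S ⇒ {{{{{}}{}}{}}{}}S   [S -> { }]
{{{{{}}{}}{}}{}}S ⇒ {{{{{}}{}}{}}{}}{}   [S -> { }]

S ⇒ {S}S ⇒ {{S}S}S ⇒ {{{S}S}S}S ⇒ {{{{S}S}S}S}S ⇒ {{{{{}}S}S}S}S ⇒ {{{{{}}{}}S}S}S ⇒ {{{{{}}{}}{}}S}S ⇒ {{{{{}}{}}{}}{}}S ⇒ {{{{{}}{}}{}}{}}{}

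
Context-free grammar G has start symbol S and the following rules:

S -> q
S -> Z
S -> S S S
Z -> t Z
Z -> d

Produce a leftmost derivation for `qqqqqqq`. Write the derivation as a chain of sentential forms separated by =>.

S => SSS   [S -> S S S]
SSS => SSSSS   [S -> S S S]
SSSSS => SSSSSSS   [S -> S S S]
SSSSSSS => qSSSSSS   [S -> q]
qSSSSSS => qqSSSSS   [S -> q]
qqSSSSS => qqqSSSS   [S -> q]
qqqSSSS => qqqqSSS   [S -> q]
qqqqSSS => qqqqqSS   [S -> q]
qqqqqSS => qqqqqqS   [S -> q]
qqqqqqS => qqqqqqq   [S -> q]

S=>SSS=>SSSSS=>SSSSSSS=>qSSSSSS=>qqSSSSS=>qqqSSSS=>qqqqSSS=>qqqqqSS=>qqqqqqS=>qqqqqqq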